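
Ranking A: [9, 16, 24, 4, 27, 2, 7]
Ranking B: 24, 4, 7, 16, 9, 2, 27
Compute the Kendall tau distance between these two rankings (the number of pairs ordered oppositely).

Assign each item its position (1..7) in the first ordering, then rewrite the second ordering as that position sequence:
positions: 9→1, 16→2, 24→3, 4→4, 27→5, 2→6, 7→7
second ordering as positions: [3, 4, 7, 2, 1, 6, 5]
Discordant pairs = inversions in this position sequence.
3: 2, 1 → 2
4: 2, 1 → 2
7: 2, 1, 6, 5 → 4
2: 1 → 1
1: 0
6: 5 → 1
5: 0
Total: 2 + 2 + 4 + 1 + 0 + 1 + 0 = 10

Discordant pairs: 10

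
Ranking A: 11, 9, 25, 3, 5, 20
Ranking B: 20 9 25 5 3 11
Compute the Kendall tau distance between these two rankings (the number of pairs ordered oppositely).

There are 10 discordant pairs.

Assign each item its position (1..6) in the first ordering, then rewrite the second ordering as that position sequence:
positions: 11→1, 9→2, 25→3, 3→4, 5→5, 20→6
second ordering as positions: [6, 2, 3, 5, 4, 1]
Discordant pairs = inversions in this position sequence.
6: 2, 3, 5, 4, 1 → 5
2: 1 → 1
3: 1 → 1
5: 4, 1 → 2
4: 1 → 1
1: 0
Total: 5 + 1 + 1 + 2 + 1 + 0 = 10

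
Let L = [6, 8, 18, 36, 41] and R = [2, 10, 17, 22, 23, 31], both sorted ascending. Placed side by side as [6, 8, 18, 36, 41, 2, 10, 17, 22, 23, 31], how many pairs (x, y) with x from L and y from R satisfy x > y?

For each element r of the right run, count left-run elements greater than r:
r = 2: 6, 8, 18, 36, 41 → 5
r = 10: 18, 36, 41 → 3
r = 17: 18, 36, 41 → 3
r = 22: 36, 41 → 2
r = 23: 36, 41 → 2
r = 31: 36, 41 → 2
Cross-inversions: 5 + 3 + 3 + 2 + 2 + 2 = 17

17 cross-inversions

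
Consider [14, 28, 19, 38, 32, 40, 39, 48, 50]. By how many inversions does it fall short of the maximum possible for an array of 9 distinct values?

33

Maximum inversions for 9 distinct elements is C(9, 2) = 9·8/2 = 36.
Current inversions — for each element, count later smaller elements:
14: 0
28: 1
19: 0
38: 1
32: 0
40: 1
39: 0
48: 0
50: 0
Current total: 0 + 1 + 0 + 1 + 0 + 1 + 0 + 0 + 0 = 3
Shortfall: 36 − 3 = 33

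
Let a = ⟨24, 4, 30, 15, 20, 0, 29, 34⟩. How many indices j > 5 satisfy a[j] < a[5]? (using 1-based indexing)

The element at index 5 is 20.
Elements after it: 0, 29, 34
Those smaller than 20: 0

1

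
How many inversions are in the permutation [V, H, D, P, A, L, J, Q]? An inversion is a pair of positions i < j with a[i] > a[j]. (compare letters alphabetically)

Inversions: 14

Count, for each position, how many later elements it exceeds:
V: 7
H: 2
D: 1
P: 3
A: 0
L: 1
J: 0
Q: 0
Sum: 7 + 2 + 1 + 3 + 0 + 1 + 0 + 0 = 14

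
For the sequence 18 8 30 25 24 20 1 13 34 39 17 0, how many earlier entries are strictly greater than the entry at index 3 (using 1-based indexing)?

0 such elements

The element at index 3 is 30.
Elements before it: 18, 8
None of them are larger than 30.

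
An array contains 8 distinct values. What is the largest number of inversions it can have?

28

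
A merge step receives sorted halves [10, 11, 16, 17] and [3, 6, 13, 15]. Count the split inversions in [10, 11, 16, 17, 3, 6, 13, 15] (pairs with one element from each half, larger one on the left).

12 split inversions

Count, for every r in R, how many entries of L exceed r:
r = 3: 10, 11, 16, 17 → 4
r = 6: 10, 11, 16, 17 → 4
r = 13: 16, 17 → 2
r = 15: 16, 17 → 2
Cross-inversions: 4 + 4 + 2 + 2 = 12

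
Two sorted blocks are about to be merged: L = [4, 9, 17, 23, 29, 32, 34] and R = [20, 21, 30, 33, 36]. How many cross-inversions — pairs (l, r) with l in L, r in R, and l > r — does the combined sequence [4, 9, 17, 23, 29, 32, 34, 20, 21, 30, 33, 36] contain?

For each element r of the right run, count left-run elements greater than r:
r = 20: 23, 29, 32, 34 → 4
r = 21: 23, 29, 32, 34 → 4
r = 30: 32, 34 → 2
r = 33: 34 → 1
r = 36: none → 0
Cross-inversions: 4 + 4 + 2 + 1 + 0 = 11

There are 11 split inversions.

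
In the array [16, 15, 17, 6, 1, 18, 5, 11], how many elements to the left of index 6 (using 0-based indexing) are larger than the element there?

The element at index 6 is 5.
Elements before it: 16, 15, 17, 6, 1, 18
Those larger than 5: 16, 15, 17, 6, 18

5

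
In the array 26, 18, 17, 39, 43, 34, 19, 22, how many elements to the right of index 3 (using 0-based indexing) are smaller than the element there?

The element at index 3 is 39.
Elements after it: 43, 34, 19, 22
Those smaller than 39: 34, 19, 22

3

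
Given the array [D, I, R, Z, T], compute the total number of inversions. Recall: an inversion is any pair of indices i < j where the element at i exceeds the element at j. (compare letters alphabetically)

1

Listing every pair i<j with a[i]>a[j] (using 0-based positions):
(3,4): Z > T
That's 1 pair.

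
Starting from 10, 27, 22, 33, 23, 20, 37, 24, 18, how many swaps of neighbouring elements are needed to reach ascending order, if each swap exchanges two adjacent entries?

17

The minimum number of adjacent swaps to sort an array equals its inversion count, since every such swap removes exactly one inversion.
Count inversions — for each element, later elements that are smaller:
10: none → 0
27: 22, 23, 20, 24, 18 → 5
22: 20, 18 → 2
33: 23, 20, 24, 18 → 4
23: 20, 18 → 2
20: 18 → 1
37: 24, 18 → 2
24: 18 → 1
18: none → 0
Total inversions: 0 + 5 + 2 + 4 + 2 + 1 + 2 + 1 + 0 = 17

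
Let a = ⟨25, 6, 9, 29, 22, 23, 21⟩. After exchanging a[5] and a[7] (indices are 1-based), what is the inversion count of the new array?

Positions 5 and 7 hold 22 and 21; after swapping, the array is [25, 6, 9, 29, 21, 23, 22].
Count, for each position, how many later elements it exceeds:
25: 5
6: 0
9: 0
29: 3
21: 0
23: 1
22: 0
Sum: 5 + 0 + 0 + 3 + 0 + 1 + 0 = 9

9 inversions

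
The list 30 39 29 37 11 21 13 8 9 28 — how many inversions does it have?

34 inversions

For each element, count later entries that are smaller:
30 → 29, 11, 21, 13, 8, 9, 28 → 7
39 → 29, 37, 11, 21, 13, 8, 9, 28 → 8
29 → 11, 21, 13, 8, 9, 28 → 6
37 → 11, 21, 13, 8, 9, 28 → 6
11 → 8, 9 → 2
21 → 13, 8, 9 → 3
13 → 8, 9 → 2
8 → none → 0
9 → none → 0
28 → none → 0
Sum: 7 + 8 + 6 + 6 + 2 + 3 + 2 + 0 + 0 + 0 = 34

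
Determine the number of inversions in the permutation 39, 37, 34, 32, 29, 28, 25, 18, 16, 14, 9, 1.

Inversions: 66

Sweep left to right; for each value list the smaller values that follow it:
39 → 37, 34, 32, 29, 28, 25, 18, 16, 14, 9, 1 → 11
37 → 34, 32, 29, 28, 25, 18, 16, 14, 9, 1 → 10
34 → 32, 29, 28, 25, 18, 16, 14, 9, 1 → 9
32 → 29, 28, 25, 18, 16, 14, 9, 1 → 8
29 → 28, 25, 18, 16, 14, 9, 1 → 7
28 → 25, 18, 16, 14, 9, 1 → 6
25 → 18, 16, 14, 9, 1 → 5
18 → 16, 14, 9, 1 → 4
16 → 14, 9, 1 → 3
14 → 9, 1 → 2
9 → 1 → 1
1 → none → 0
Sum: 11 + 10 + 9 + 8 + 7 + 6 + 5 + 4 + 3 + 2 + 1 + 0 = 66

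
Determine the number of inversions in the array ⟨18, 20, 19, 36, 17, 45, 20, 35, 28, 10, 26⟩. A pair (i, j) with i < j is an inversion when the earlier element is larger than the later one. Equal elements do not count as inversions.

For each element, count later entries that are smaller:
18 → 17, 10 → 2
20 → 19, 17, 10 → 3
19 → 17, 10 → 2
36 → 17, 20, 35, 28, 10, 26 → 6
17 → 10 → 1
45 → 20, 35, 28, 10, 26 → 5
20 → 10 → 1
35 → 28, 10, 26 → 3
28 → 10, 26 → 2
10 → none → 0
26 → none → 0
Sum: 2 + 3 + 2 + 6 + 1 + 5 + 1 + 3 + 2 + 0 + 0 = 25

25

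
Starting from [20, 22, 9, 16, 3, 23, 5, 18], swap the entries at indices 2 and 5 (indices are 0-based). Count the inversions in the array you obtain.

Positions 2 and 5 hold 9 and 23; after swapping, the array is [20, 22, 23, 16, 3, 9, 5, 18].
Element-by-element contributions:
20 → 16, 3, 9, 5, 18 → 5
22 → 16, 3, 9, 5, 18 → 5
23 → 16, 3, 9, 5, 18 → 5
16 → 3, 9, 5 → 3
3 → none → 0
9 → 5 → 1
5 → none → 0
18 → none → 0
Sum: 5 + 5 + 5 + 3 + 0 + 1 + 0 + 0 = 19

Inversions: 19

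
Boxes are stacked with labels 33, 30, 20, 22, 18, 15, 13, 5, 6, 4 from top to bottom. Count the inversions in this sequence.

Sweep left to right; for each value list the smaller values that follow it:
33: 9
30: 8
20: 6
22: 6
18: 5
15: 4
13: 3
5: 1
6: 1
4: 0
Sum: 9 + 8 + 6 + 6 + 5 + 4 + 3 + 1 + 1 + 0 = 43

43 inversions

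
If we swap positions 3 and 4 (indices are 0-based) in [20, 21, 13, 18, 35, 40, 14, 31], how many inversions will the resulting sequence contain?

12 inversions

Positions 3 and 4 hold 18 and 35; after swapping, the array is [20, 21, 13, 35, 18, 40, 14, 31].
For each element, count later entries that are smaller:
20: 3
21: 3
13: 0
35: 3
18: 1
40: 2
14: 0
31: 0
Sum: 3 + 3 + 0 + 3 + 1 + 2 + 0 + 0 = 12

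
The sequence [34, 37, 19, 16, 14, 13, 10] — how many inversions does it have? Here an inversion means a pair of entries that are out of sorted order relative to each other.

Count, for each position, how many later elements it exceeds:
34 → 19, 16, 14, 13, 10 → 5
37 → 19, 16, 14, 13, 10 → 5
19 → 16, 14, 13, 10 → 4
16 → 14, 13, 10 → 3
14 → 13, 10 → 2
13 → 10 → 1
10 → none → 0
Sum: 5 + 5 + 4 + 3 + 2 + 1 + 0 = 20

20 inversions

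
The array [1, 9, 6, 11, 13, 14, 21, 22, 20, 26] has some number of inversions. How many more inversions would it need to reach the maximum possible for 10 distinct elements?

42 inversions short

Maximum inversions for 10 distinct elements is C(10, 2) = 10·9/2 = 45.
Current inversions — for each element, count later smaller elements:
1: 0
9: 1
6: 0
11: 0
13: 0
14: 0
21: 1
22: 1
20: 0
26: 0
Current total: 0 + 1 + 0 + 0 + 0 + 0 + 1 + 1 + 0 + 0 = 3
Shortfall: 45 − 3 = 42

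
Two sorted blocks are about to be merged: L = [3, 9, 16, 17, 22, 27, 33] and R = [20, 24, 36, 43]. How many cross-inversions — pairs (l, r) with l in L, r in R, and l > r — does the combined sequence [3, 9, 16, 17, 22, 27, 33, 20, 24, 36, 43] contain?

5 split inversions

Count, for every r in R, how many entries of L exceed r:
r = 20: 22, 27, 33 → 3
r = 24: 27, 33 → 2
r = 36: none → 0
r = 43: none → 0
Cross-inversions: 3 + 2 + 0 + 0 = 5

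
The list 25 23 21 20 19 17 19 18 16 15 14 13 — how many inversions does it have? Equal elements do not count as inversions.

For each element, count later entries that are smaller:
25: 11
23: 10
21: 9
20: 8
19: 6
17: 4
19: 5
18: 4
16: 3
15: 2
14: 1
13: 0
Sum: 11 + 10 + 9 + 8 + 6 + 4 + 5 + 4 + 3 + 2 + 1 + 0 = 63

Inversions: 63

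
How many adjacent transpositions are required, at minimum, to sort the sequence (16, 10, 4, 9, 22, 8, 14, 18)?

The minimum number of adjacent swaps to sort an array equals its inversion count, since every such swap removes exactly one inversion.
Count inversions — for each element, later elements that are smaller:
16: 10, 4, 9, 8, 14 → 5
10: 4, 9, 8 → 3
4: none → 0
9: 8 → 1
22: 8, 14, 18 → 3
8: none → 0
14: none → 0
18: none → 0
Total inversions: 5 + 3 + 0 + 1 + 3 + 0 + 0 + 0 = 12

12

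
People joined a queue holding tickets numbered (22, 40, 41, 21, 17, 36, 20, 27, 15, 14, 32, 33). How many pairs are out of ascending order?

Count, for each position, how many later elements it exceeds:
22 → 21, 17, 20, 15, 14 → 5
40 → 21, 17, 36, 20, 27, 15, 14, 32, 33 → 9
41 → 21, 17, 36, 20, 27, 15, 14, 32, 33 → 9
21 → 17, 20, 15, 14 → 4
17 → 15, 14 → 2
36 → 20, 27, 15, 14, 32, 33 → 6
20 → 15, 14 → 2
27 → 15, 14 → 2
15 → 14 → 1
14 → none → 0
32 → none → 0
33 → none → 0
Sum: 5 + 9 + 9 + 4 + 2 + 6 + 2 + 2 + 1 + 0 + 0 + 0 = 40

Out-of-order pairs: 40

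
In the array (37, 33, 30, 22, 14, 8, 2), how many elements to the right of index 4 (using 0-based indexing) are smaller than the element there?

2 such elements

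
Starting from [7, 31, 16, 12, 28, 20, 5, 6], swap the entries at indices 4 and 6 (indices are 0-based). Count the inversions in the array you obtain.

Positions 4 and 6 hold 28 and 5; after swapping, the array is [7, 31, 16, 12, 5, 20, 28, 6].
Element-by-element contributions:
7 → 5, 6 → 2
31 → 16, 12, 5, 20, 28, 6 → 6
16 → 12, 5, 6 → 3
12 → 5, 6 → 2
5 → none → 0
20 → 6 → 1
28 → 6 → 1
6 → none → 0
Sum: 2 + 6 + 3 + 2 + 0 + 1 + 1 + 0 = 15

There are 15 inversions.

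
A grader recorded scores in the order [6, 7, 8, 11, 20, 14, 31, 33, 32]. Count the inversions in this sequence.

Count, for each position, how many later elements it exceeds:
6: 0
7: 0
8: 0
11: 0
20: 1
14: 0
31: 0
33: 1
32: 0
Sum: 0 + 0 + 0 + 0 + 1 + 0 + 0 + 1 + 0 = 2

There are 2 inversions.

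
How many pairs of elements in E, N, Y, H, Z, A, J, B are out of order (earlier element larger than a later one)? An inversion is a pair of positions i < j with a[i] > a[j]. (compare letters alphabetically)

Count, for each position, how many later elements it exceeds:
E: 2
N: 4
Y: 4
H: 2
Z: 3
A: 0
J: 1
B: 0
Sum: 2 + 4 + 4 + 2 + 3 + 0 + 1 + 0 = 16

16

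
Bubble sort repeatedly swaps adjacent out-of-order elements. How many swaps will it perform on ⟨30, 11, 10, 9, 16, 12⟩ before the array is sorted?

There are 9 adjacent swaps.

Each adjacent swap fixes exactly one inversion, so the minimum swap count equals the number of inversions.
Count inversions — for each element, later elements that are smaller:
30: 11, 10, 9, 16, 12 → 5
11: 10, 9 → 2
10: 9 → 1
9: none → 0
16: 12 → 1
12: none → 0
Total inversions: 5 + 2 + 1 + 0 + 1 + 0 = 9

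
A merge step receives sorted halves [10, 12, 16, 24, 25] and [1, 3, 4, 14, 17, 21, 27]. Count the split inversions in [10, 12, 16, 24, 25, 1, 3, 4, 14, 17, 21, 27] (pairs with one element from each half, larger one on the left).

22 cross-inversions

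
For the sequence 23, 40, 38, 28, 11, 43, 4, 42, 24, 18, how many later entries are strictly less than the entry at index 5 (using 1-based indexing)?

1

The element at index 5 is 11.
Elements after it: 43, 4, 42, 24, 18
Those smaller than 11: 4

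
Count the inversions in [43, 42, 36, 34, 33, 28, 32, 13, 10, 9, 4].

Count, for each position, how many later elements it exceeds:
43 → 42, 36, 34, 33, 28, 32, 13, 10, 9, 4 → 10
42 → 36, 34, 33, 28, 32, 13, 10, 9, 4 → 9
36 → 34, 33, 28, 32, 13, 10, 9, 4 → 8
34 → 33, 28, 32, 13, 10, 9, 4 → 7
33 → 28, 32, 13, 10, 9, 4 → 6
28 → 13, 10, 9, 4 → 4
32 → 13, 10, 9, 4 → 4
13 → 10, 9, 4 → 3
10 → 9, 4 → 2
9 → 4 → 1
4 → none → 0
Sum: 10 + 9 + 8 + 7 + 6 + 4 + 4 + 3 + 2 + 1 + 0 = 54

54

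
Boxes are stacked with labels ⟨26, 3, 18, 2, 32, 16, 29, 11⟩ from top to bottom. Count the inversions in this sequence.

14 inversions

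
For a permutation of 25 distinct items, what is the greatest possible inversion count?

300 inversions

A reversed (strictly descending) arrangement makes every pair an inversion, giving C(25, 2) inversions.
C(25, 2) = 25·24/2 = 300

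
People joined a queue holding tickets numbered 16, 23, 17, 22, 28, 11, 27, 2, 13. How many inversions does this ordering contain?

Element-by-element contributions:
16 → 11, 2, 13 → 3
23 → 17, 22, 11, 2, 13 → 5
17 → 11, 2, 13 → 3
22 → 11, 2, 13 → 3
28 → 11, 27, 2, 13 → 4
11 → 2 → 1
27 → 2, 13 → 2
2 → none → 0
13 → none → 0
Sum: 3 + 5 + 3 + 3 + 4 + 1 + 2 + 0 + 0 = 21

There are 21 inversions.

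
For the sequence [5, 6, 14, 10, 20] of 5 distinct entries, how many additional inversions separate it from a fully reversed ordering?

9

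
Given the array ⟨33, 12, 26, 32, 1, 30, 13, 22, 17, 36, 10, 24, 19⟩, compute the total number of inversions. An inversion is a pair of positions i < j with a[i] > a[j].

Element-by-element contributions:
33 → 12, 26, 32, 1, 30, 13, 22, 17, 10, 24, 19 → 11
12 → 1, 10 → 2
26 → 1, 13, 22, 17, 10, 24, 19 → 7
32 → 1, 30, 13, 22, 17, 10, 24, 19 → 8
1 → none → 0
30 → 13, 22, 17, 10, 24, 19 → 6
13 → 10 → 1
22 → 17, 10, 19 → 3
17 → 10 → 1
36 → 10, 24, 19 → 3
10 → none → 0
24 → 19 → 1
19 → none → 0
Sum: 11 + 2 + 7 + 8 + 0 + 6 + 1 + 3 + 1 + 3 + 0 + 1 + 0 = 43

43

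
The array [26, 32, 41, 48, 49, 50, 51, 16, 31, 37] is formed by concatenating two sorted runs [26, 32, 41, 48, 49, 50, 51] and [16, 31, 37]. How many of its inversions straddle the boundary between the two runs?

Take each right-half value and tally the left-half values above it:
r = 16: 26, 32, 41, 48, 49, 50, 51 → 7
r = 31: 32, 41, 48, 49, 50, 51 → 6
r = 37: 41, 48, 49, 50, 51 → 5
Cross-inversions: 7 + 6 + 5 = 18

18 cross-inversions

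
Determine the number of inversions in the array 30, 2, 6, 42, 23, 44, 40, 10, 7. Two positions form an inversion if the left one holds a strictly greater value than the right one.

17 inversions

Element-by-element contributions:
30 → 2, 6, 23, 10, 7 → 5
2 → none → 0
6 → none → 0
42 → 23, 40, 10, 7 → 4
23 → 10, 7 → 2
44 → 40, 10, 7 → 3
40 → 10, 7 → 2
10 → 7 → 1
7 → none → 0
Sum: 5 + 0 + 0 + 4 + 2 + 3 + 2 + 1 + 0 = 17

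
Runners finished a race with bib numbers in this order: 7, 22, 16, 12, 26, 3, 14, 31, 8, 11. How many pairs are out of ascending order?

23 inversions

Sweep left to right; for each value list the smaller values that follow it:
7 → 3 → 1
22 → 16, 12, 3, 14, 8, 11 → 6
16 → 12, 3, 14, 8, 11 → 5
12 → 3, 8, 11 → 3
26 → 3, 14, 8, 11 → 4
3 → none → 0
14 → 8, 11 → 2
31 → 8, 11 → 2
8 → none → 0
11 → none → 0
Sum: 1 + 6 + 5 + 3 + 4 + 0 + 2 + 2 + 0 + 0 = 23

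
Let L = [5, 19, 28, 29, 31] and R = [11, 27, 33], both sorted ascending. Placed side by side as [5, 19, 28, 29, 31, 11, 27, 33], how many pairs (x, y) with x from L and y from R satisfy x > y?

7 split inversions

Take each right-half value and tally the left-half values above it:
r = 11: 19, 28, 29, 31 → 4
r = 27: 28, 29, 31 → 3
r = 33: none → 0
Cross-inversions: 4 + 3 + 0 = 7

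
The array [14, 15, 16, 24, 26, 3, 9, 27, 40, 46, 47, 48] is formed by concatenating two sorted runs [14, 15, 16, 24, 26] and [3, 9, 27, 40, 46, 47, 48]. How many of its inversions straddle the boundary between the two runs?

For each element r of the right run, count left-run elements greater than r:
r = 3: 14, 15, 16, 24, 26 → 5
r = 9: 14, 15, 16, 24, 26 → 5
r = 27: none → 0
r = 40: none → 0
r = 46: none → 0
r = 47: none → 0
r = 48: none → 0
Cross-inversions: 5 + 5 + 0 + 0 + 0 + 0 + 0 = 10

10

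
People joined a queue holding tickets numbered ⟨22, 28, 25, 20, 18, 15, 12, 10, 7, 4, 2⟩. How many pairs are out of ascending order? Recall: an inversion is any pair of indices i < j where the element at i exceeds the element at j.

Count, for each position, how many later elements it exceeds:
22 → 20, 18, 15, 12, 10, 7, 4, 2 → 8
28 → 25, 20, 18, 15, 12, 10, 7, 4, 2 → 9
25 → 20, 18, 15, 12, 10, 7, 4, 2 → 8
20 → 18, 15, 12, 10, 7, 4, 2 → 7
18 → 15, 12, 10, 7, 4, 2 → 6
15 → 12, 10, 7, 4, 2 → 5
12 → 10, 7, 4, 2 → 4
10 → 7, 4, 2 → 3
7 → 4, 2 → 2
4 → 2 → 1
2 → none → 0
Sum: 8 + 9 + 8 + 7 + 6 + 5 + 4 + 3 + 2 + 1 + 0 = 53

53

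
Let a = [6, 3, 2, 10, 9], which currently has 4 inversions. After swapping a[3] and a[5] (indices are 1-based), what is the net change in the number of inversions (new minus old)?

Positions 3 and 5 hold 2 and 9; after swapping, the array is [6, 3, 9, 10, 2].
Sweep left to right; for each value list the smaller values that follow it:
6 → 3, 2 → 2
3 → 2 → 1
9 → 2 → 1
10 → 2 → 1
2 → none → 0
Sum: 2 + 1 + 1 + 1 + 0 = 5
Change: 5 − 4 = +1

+1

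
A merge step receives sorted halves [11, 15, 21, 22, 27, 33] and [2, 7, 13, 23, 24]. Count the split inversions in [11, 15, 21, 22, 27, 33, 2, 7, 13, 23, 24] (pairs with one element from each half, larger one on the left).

Count, for every r in R, how many entries of L exceed r:
r = 2: 11, 15, 21, 22, 27, 33 → 6
r = 7: 11, 15, 21, 22, 27, 33 → 6
r = 13: 15, 21, 22, 27, 33 → 5
r = 23: 27, 33 → 2
r = 24: 27, 33 → 2
Cross-inversions: 6 + 6 + 5 + 2 + 2 = 21

21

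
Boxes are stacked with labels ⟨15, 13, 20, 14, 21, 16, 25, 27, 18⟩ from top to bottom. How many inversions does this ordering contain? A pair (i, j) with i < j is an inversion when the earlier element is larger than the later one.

9 out-of-order pairs

Element-by-element contributions:
15 → 13, 14 → 2
13 → none → 0
20 → 14, 16, 18 → 3
14 → none → 0
21 → 16, 18 → 2
16 → none → 0
25 → 18 → 1
27 → 18 → 1
18 → none → 0
Sum: 2 + 0 + 3 + 0 + 2 + 0 + 1 + 1 + 0 = 9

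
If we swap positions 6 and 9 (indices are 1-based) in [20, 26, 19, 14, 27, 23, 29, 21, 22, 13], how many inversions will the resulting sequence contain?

Positions 6 and 9 hold 23 and 22; after swapping, the array is [20, 26, 19, 14, 27, 22, 29, 21, 23, 13].
Sweep left to right; for each value list the smaller values that follow it:
20: 3
26: 6
19: 2
14: 1
27: 4
22: 2
29: 3
21: 1
23: 1
13: 0
Sum: 3 + 6 + 2 + 1 + 4 + 2 + 3 + 1 + 1 + 0 = 23

23 inversions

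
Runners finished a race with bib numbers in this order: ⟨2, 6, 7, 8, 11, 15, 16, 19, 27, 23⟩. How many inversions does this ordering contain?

Inversions: 1

Count, for each position, how many later elements it exceeds:
2 → none → 0
6 → none → 0
7 → none → 0
8 → none → 0
11 → none → 0
15 → none → 0
16 → none → 0
19 → none → 0
27 → 23 → 1
23 → none → 0
Sum: 0 + 0 + 0 + 0 + 0 + 0 + 0 + 0 + 1 + 0 = 1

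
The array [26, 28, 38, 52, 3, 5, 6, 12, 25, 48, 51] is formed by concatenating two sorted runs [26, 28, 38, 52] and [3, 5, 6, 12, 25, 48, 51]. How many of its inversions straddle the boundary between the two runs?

Take each right-half value and tally the left-half values above it:
r = 3: 26, 28, 38, 52 → 4
r = 5: 26, 28, 38, 52 → 4
r = 6: 26, 28, 38, 52 → 4
r = 12: 26, 28, 38, 52 → 4
r = 25: 26, 28, 38, 52 → 4
r = 48: 52 → 1
r = 51: 52 → 1
Cross-inversions: 4 + 4 + 4 + 4 + 4 + 1 + 1 = 22

22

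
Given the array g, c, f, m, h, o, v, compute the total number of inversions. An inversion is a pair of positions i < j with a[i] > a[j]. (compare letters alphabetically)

3 out-of-order pairs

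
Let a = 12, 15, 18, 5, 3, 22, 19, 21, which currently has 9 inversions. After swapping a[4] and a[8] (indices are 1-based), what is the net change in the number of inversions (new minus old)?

+3

Positions 4 and 8 hold 5 and 21; after swapping, the array is [12, 15, 18, 21, 3, 22, 19, 5].
Element-by-element contributions:
12 → 3, 5 → 2
15 → 3, 5 → 2
18 → 3, 5 → 2
21 → 3, 19, 5 → 3
3 → none → 0
22 → 19, 5 → 2
19 → 5 → 1
5 → none → 0
Sum: 2 + 2 + 2 + 3 + 0 + 2 + 1 + 0 = 12
Change: 12 − 9 = +3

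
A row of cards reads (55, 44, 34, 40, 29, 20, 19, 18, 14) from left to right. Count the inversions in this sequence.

35

Element-by-element contributions:
55 → 44, 34, 40, 29, 20, 19, 18, 14 → 8
44 → 34, 40, 29, 20, 19, 18, 14 → 7
34 → 29, 20, 19, 18, 14 → 5
40 → 29, 20, 19, 18, 14 → 5
29 → 20, 19, 18, 14 → 4
20 → 19, 18, 14 → 3
19 → 18, 14 → 2
18 → 14 → 1
14 → none → 0
Sum: 8 + 7 + 5 + 5 + 4 + 3 + 2 + 1 + 0 = 35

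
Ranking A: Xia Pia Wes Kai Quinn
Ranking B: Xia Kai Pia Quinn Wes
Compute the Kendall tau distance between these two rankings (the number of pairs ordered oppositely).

3

Assign each item its position (1..5) in the first ordering, then rewrite the second ordering as that position sequence:
positions: Xia→1, Pia→2, Wes→3, Kai→4, Quinn→5
second ordering as positions: [1, 4, 2, 5, 3]
Discordant pairs = inversions in this position sequence.
1: 0
4: 2, 3 → 2
2: 0
5: 3 → 1
3: 0
Total: 0 + 2 + 0 + 1 + 0 = 3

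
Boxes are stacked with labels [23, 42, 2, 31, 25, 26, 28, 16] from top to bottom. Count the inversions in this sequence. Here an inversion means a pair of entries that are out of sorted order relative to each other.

15

Count, for each position, how many later elements it exceeds:
23: 2
42: 6
2: 0
31: 4
25: 1
26: 1
28: 1
16: 0
Sum: 2 + 6 + 0 + 4 + 1 + 1 + 1 + 0 = 15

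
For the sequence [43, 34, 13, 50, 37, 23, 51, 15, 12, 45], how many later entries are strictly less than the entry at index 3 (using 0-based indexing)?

5

The element at index 3 is 50.
Elements after it: 37, 23, 51, 15, 12, 45
Those smaller than 50: 37, 23, 15, 12, 45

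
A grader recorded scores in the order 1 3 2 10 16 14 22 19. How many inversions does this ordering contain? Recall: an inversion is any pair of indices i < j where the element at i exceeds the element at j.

Sweep left to right; for each value list the smaller values that follow it:
1: 0
3: 1
2: 0
10: 0
16: 1
14: 0
22: 1
19: 0
Sum: 0 + 1 + 0 + 0 + 1 + 0 + 1 + 0 = 3

3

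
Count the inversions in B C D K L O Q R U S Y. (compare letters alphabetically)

1

Element-by-element contributions:
B: 0
C: 0
D: 0
K: 0
L: 0
O: 0
Q: 0
R: 0
U: 1
S: 0
Y: 0
Sum: 0 + 0 + 0 + 0 + 0 + 0 + 0 + 0 + 1 + 0 + 0 = 1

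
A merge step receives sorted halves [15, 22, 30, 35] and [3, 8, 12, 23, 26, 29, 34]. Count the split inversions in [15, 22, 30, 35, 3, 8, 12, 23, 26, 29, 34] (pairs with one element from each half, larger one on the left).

Split inversions: 19

Count, for every r in R, how many entries of L exceed r:
r = 3: 15, 22, 30, 35 → 4
r = 8: 15, 22, 30, 35 → 4
r = 12: 15, 22, 30, 35 → 4
r = 23: 30, 35 → 2
r = 26: 30, 35 → 2
r = 29: 30, 35 → 2
r = 34: 35 → 1
Cross-inversions: 4 + 4 + 4 + 2 + 2 + 2 + 1 = 19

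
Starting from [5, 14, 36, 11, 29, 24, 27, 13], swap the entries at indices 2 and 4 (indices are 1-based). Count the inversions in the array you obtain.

11

Positions 2 and 4 hold 14 and 11; after swapping, the array is [5, 11, 36, 14, 29, 24, 27, 13].
For each element, count later entries that are smaller:
5: 0
11: 0
36: 5
14: 1
29: 3
24: 1
27: 1
13: 0
Sum: 0 + 0 + 5 + 1 + 3 + 1 + 1 + 0 = 11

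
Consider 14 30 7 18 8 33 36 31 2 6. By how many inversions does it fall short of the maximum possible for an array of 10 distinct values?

21 inversions short

Maximum inversions for 10 distinct elements is C(10, 2) = 10·9/2 = 45.
Current inversions — for each element, count later smaller elements:
14: 4
30: 5
7: 2
18: 3
8: 2
33: 3
36: 3
31: 2
2: 0
6: 0
Current total: 4 + 5 + 2 + 3 + 2 + 3 + 3 + 2 + 0 + 0 = 24
Shortfall: 45 − 24 = 21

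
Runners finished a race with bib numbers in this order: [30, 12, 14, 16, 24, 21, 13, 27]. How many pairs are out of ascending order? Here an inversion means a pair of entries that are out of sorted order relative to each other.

12 out-of-order pairs

Element-by-element contributions:
30 → 12, 14, 16, 24, 21, 13, 27 → 7
12 → none → 0
14 → 13 → 1
16 → 13 → 1
24 → 21, 13 → 2
21 → 13 → 1
13 → none → 0
27 → none → 0
Sum: 7 + 0 + 1 + 1 + 2 + 1 + 0 + 0 = 12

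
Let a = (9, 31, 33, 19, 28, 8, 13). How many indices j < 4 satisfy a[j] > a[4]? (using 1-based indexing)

2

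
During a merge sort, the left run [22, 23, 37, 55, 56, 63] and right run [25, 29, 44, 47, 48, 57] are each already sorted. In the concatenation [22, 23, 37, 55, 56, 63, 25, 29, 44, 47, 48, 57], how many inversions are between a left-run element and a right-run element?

Split inversions: 18

Take each right-half value and tally the left-half values above it:
r = 25: 37, 55, 56, 63 → 4
r = 29: 37, 55, 56, 63 → 4
r = 44: 55, 56, 63 → 3
r = 47: 55, 56, 63 → 3
r = 48: 55, 56, 63 → 3
r = 57: 63 → 1
Cross-inversions: 4 + 4 + 3 + 3 + 3 + 1 = 18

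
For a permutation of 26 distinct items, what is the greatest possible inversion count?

The maximum occurs when the array is in strictly decreasing order: every one of the C(26, 2) pairs is inverted.
C(26, 2) = 26·25/2 = 325

325 inversions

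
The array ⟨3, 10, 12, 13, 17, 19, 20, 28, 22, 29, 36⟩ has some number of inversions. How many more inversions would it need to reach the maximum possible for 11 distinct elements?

54

Maximum inversions for 11 distinct elements is C(11, 2) = 11·10/2 = 55.
Current inversions — for each element, count later smaller elements:
3: 0
10: 0
12: 0
13: 0
17: 0
19: 0
20: 0
28: 1
22: 0
29: 0
36: 0
Current total: 0 + 0 + 0 + 0 + 0 + 0 + 0 + 1 + 0 + 0 + 0 = 1
Shortfall: 55 − 1 = 54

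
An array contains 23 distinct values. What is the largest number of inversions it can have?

253

The maximum occurs when the array is in strictly decreasing order: every one of the C(23, 2) pairs is inverted.
C(23, 2) = 23·22/2 = 253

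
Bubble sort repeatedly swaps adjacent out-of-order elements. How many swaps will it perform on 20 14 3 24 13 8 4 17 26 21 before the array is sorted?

19 adjacent swaps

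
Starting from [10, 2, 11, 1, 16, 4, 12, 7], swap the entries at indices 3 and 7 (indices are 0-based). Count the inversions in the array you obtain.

There are 15 inversions.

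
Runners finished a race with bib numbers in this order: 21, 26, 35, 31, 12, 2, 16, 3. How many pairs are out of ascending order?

Element-by-element contributions:
21 → 12, 2, 16, 3 → 4
26 → 12, 2, 16, 3 → 4
35 → 31, 12, 2, 16, 3 → 5
31 → 12, 2, 16, 3 → 4
12 → 2, 3 → 2
2 → none → 0
16 → 3 → 1
3 → none → 0
Sum: 4 + 4 + 5 + 4 + 2 + 0 + 1 + 0 = 20

20 out-of-order pairs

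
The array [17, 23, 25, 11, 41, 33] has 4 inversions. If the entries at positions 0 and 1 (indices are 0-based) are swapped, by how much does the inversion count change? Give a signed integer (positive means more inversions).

Positions 0 and 1 hold 17 and 23; after swapping, the array is [23, 17, 25, 11, 41, 33].
For each element, count later entries that are smaller:
23 → 17, 11 → 2
17 → 11 → 1
25 → 11 → 1
11 → none → 0
41 → 33 → 1
33 → none → 0
Sum: 2 + 1 + 1 + 0 + 1 + 0 = 5
Change: 5 − 4 = +1

+1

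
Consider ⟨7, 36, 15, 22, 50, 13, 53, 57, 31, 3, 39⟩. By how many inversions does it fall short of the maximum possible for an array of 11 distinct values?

Maximum inversions for 11 distinct elements is C(11, 2) = 11·10/2 = 55.
Current inversions — for each element, count later smaller elements:
7: 1
36: 5
15: 2
22: 2
50: 4
13: 1
53: 3
57: 3
31: 1
3: 0
39: 0
Current total: 1 + 5 + 2 + 2 + 4 + 1 + 3 + 3 + 1 + 0 + 0 = 22
Shortfall: 55 − 22 = 33

33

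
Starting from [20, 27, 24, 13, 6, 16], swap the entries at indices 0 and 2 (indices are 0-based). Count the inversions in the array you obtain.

Positions 0 and 2 hold 20 and 24; after swapping, the array is [24, 27, 20, 13, 6, 16].
Element-by-element contributions:
24: 4
27: 4
20: 3
13: 1
6: 0
16: 0
Sum: 4 + 4 + 3 + 1 + 0 + 0 = 12

12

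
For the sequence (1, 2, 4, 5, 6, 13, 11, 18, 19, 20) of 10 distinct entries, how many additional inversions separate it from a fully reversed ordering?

44

Maximum inversions for 10 distinct elements is C(10, 2) = 10·9/2 = 45.
Current inversions — for each element, count later smaller elements:
1: 0
2: 0
4: 0
5: 0
6: 0
13: 1
11: 0
18: 0
19: 0
20: 0
Current total: 0 + 0 + 0 + 0 + 0 + 1 + 0 + 0 + 0 + 0 = 1
Shortfall: 45 − 1 = 44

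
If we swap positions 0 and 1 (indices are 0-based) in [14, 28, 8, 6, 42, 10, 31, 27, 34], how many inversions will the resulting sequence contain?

14 inversions

Positions 0 and 1 hold 14 and 28; after swapping, the array is [28, 14, 8, 6, 42, 10, 31, 27, 34].
Element-by-element contributions:
28: 5
14: 3
8: 1
6: 0
42: 4
10: 0
31: 1
27: 0
34: 0
Sum: 5 + 3 + 1 + 0 + 4 + 0 + 1 + 0 + 0 = 14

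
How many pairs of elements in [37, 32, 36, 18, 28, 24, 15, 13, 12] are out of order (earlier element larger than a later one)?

There are 33 inversions.

Element-by-element contributions:
37 → 32, 36, 18, 28, 24, 15, 13, 12 → 8
32 → 18, 28, 24, 15, 13, 12 → 6
36 → 18, 28, 24, 15, 13, 12 → 6
18 → 15, 13, 12 → 3
28 → 24, 15, 13, 12 → 4
24 → 15, 13, 12 → 3
15 → 13, 12 → 2
13 → 12 → 1
12 → none → 0
Sum: 8 + 6 + 6 + 3 + 4 + 3 + 2 + 1 + 0 = 33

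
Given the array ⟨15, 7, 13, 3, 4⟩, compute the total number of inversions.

8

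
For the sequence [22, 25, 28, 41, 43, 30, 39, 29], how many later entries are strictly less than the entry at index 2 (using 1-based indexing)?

0 such elements

The element at index 2 is 25.
Elements after it: 28, 41, 43, 30, 39, 29
None of them are smaller than 25.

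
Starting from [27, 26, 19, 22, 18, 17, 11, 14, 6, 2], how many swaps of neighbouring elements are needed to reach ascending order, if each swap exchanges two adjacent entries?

There are 43 swaps.

Each adjacent swap fixes exactly one inversion, so the minimum swap count equals the number of inversions.
Count inversions — for each element, later elements that are smaller:
27: 26, 19, 22, 18, 17, 11, 14, 6, 2 → 9
26: 19, 22, 18, 17, 11, 14, 6, 2 → 8
19: 18, 17, 11, 14, 6, 2 → 6
22: 18, 17, 11, 14, 6, 2 → 6
18: 17, 11, 14, 6, 2 → 5
17: 11, 14, 6, 2 → 4
11: 6, 2 → 2
14: 6, 2 → 2
6: 2 → 1
2: none → 0
Total inversions: 9 + 8 + 6 + 6 + 5 + 4 + 2 + 2 + 1 + 0 = 43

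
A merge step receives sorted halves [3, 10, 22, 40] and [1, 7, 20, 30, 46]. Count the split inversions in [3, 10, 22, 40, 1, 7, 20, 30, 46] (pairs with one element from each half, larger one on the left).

10

Take each right-half value and tally the left-half values above it:
r = 1: 3, 10, 22, 40 → 4
r = 7: 10, 22, 40 → 3
r = 20: 22, 40 → 2
r = 30: 40 → 1
r = 46: none → 0
Cross-inversions: 4 + 3 + 2 + 1 + 0 = 10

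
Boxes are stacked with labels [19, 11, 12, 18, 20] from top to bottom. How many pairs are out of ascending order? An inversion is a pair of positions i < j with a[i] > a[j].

3

For each element, count later entries that are smaller:
19: 3
11: 0
12: 0
18: 0
20: 0
Sum: 3 + 0 + 0 + 0 + 0 = 3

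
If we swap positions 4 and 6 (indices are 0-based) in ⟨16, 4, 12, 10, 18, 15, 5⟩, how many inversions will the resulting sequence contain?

8 inversions

Positions 4 and 6 hold 18 and 5; after swapping, the array is [16, 4, 12, 10, 5, 15, 18].
Element-by-element contributions:
16: 5
4: 0
12: 2
10: 1
5: 0
15: 0
18: 0
Sum: 5 + 0 + 2 + 1 + 0 + 0 + 0 = 8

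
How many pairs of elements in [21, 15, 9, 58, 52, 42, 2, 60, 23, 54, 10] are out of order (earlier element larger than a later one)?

Element-by-element contributions:
21: 4
15: 3
9: 1
58: 6
52: 4
42: 3
2: 0
60: 3
23: 1
54: 1
10: 0
Sum: 4 + 3 + 1 + 6 + 4 + 3 + 0 + 3 + 1 + 1 + 0 = 26

26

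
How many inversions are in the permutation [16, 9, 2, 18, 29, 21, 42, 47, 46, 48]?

Count, for each position, how many later elements it exceeds:
16 → 9, 2 → 2
9 → 2 → 1
2 → none → 0
18 → none → 0
29 → 21 → 1
21 → none → 0
42 → none → 0
47 → 46 → 1
46 → none → 0
48 → none → 0
Sum: 2 + 1 + 0 + 0 + 1 + 0 + 0 + 1 + 0 + 0 = 5

5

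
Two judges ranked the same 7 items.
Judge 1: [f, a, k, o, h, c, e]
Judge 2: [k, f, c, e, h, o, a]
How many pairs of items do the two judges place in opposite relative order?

11 discordant pairs

Assign each item its position (1..7) in the first ordering, then rewrite the second ordering as that position sequence:
positions: f→1, a→2, k→3, o→4, h→5, c→6, e→7
second ordering as positions: [3, 1, 6, 7, 5, 4, 2]
Discordant pairs = inversions in this position sequence.
3: 1, 2 → 2
1: 0
6: 5, 4, 2 → 3
7: 5, 4, 2 → 3
5: 4, 2 → 2
4: 2 → 1
2: 0
Total: 2 + 0 + 3 + 3 + 2 + 1 + 0 = 11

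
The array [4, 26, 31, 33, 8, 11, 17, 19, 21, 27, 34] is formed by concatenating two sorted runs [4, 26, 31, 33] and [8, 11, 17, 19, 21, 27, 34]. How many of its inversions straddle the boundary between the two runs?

Cross-inversions: 17

Take each right-half value and tally the left-half values above it:
r = 8: 26, 31, 33 → 3
r = 11: 26, 31, 33 → 3
r = 17: 26, 31, 33 → 3
r = 19: 26, 31, 33 → 3
r = 21: 26, 31, 33 → 3
r = 27: 31, 33 → 2
r = 34: none → 0
Cross-inversions: 3 + 3 + 3 + 3 + 3 + 2 + 0 = 17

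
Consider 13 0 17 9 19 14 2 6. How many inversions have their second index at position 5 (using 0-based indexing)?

2 such elements

The element at index 5 is 14.
Elements before it: 13, 0, 17, 9, 19
Those larger than 14: 17, 19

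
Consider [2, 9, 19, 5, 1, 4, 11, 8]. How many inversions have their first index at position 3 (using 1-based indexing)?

5

The element at index 3 is 19.
Elements after it: 5, 1, 4, 11, 8
Those smaller than 19: 5, 1, 4, 11, 8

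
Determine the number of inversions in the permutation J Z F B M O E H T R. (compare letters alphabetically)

Element-by-element contributions:
J → F, B, E, H → 4
Z → F, B, M, O, E, H, T, R → 8
F → B, E → 2
B → none → 0
M → E, H → 2
O → E, H → 2
E → none → 0
H → none → 0
T → R → 1
R → none → 0
Sum: 4 + 8 + 2 + 0 + 2 + 2 + 0 + 0 + 1 + 0 = 19

19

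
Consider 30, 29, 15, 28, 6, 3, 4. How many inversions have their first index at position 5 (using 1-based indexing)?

2 such elements

The element at index 5 is 6.
Elements after it: 3, 4
Those smaller than 6: 3, 4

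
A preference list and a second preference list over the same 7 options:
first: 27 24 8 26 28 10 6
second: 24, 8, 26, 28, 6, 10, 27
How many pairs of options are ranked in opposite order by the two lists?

Assign each item its position (1..7) in the first ordering, then rewrite the second ordering as that position sequence:
positions: 27→1, 24→2, 8→3, 26→4, 28→5, 10→6, 6→7
second ordering as positions: [2, 3, 4, 5, 7, 6, 1]
Discordant pairs = inversions in this position sequence.
2: 1 → 1
3: 1 → 1
4: 1 → 1
5: 1 → 1
7: 6, 1 → 2
6: 1 → 1
1: 0
Total: 1 + 1 + 1 + 1 + 2 + 1 + 0 = 7

Pairs: 7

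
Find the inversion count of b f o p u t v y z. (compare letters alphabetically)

For each element, count later entries that are smaller:
b: 0
f: 0
o: 0
p: 0
u: 1
t: 0
v: 0
y: 0
z: 0
Sum: 0 + 0 + 0 + 0 + 1 + 0 + 0 + 0 + 0 = 1

1 out-of-order pair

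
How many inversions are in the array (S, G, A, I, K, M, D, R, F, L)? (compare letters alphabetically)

There are 21 inversions.

For each element, count later entries that are smaller:
S → G, A, I, K, M, D, R, F, L → 9
G → A, D, F → 3
A → none → 0
I → D, F → 2
K → D, F → 2
M → D, F, L → 3
D → none → 0
R → F, L → 2
F → none → 0
L → none → 0
Sum: 9 + 3 + 0 + 2 + 2 + 3 + 0 + 2 + 0 + 0 = 21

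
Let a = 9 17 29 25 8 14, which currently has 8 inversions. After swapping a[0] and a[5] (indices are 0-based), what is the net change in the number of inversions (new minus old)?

Positions 0 and 5 hold 9 and 14; after swapping, the array is [14, 17, 29, 25, 8, 9].
For each element, count later entries that are smaller:
14: 2
17: 2
29: 3
25: 2
8: 0
9: 0
Sum: 2 + 2 + 3 + 2 + 0 + 0 = 9
Change: 9 − 8 = +1

+1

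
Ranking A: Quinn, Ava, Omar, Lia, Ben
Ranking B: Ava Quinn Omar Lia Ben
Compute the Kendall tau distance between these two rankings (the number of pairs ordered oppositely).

Discordant pairs: 1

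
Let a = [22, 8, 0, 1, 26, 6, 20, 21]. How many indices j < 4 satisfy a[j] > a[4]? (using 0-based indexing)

0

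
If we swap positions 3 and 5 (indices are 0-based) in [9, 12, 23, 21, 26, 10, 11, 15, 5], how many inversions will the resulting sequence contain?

19

Positions 3 and 5 hold 21 and 10; after swapping, the array is [9, 12, 23, 10, 26, 21, 11, 15, 5].
Count, for each position, how many later elements it exceeds:
9: 1
12: 3
23: 5
10: 1
26: 4
21: 3
11: 1
15: 1
5: 0
Sum: 1 + 3 + 5 + 1 + 4 + 3 + 1 + 1 + 0 = 19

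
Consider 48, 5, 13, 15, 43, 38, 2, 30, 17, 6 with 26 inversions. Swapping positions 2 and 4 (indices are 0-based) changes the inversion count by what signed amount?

+3

Positions 2 and 4 hold 13 and 43; after swapping, the array is [48, 5, 43, 15, 13, 38, 2, 30, 17, 6].
For each element, count later entries that are smaller:
48: 9
5: 1
43: 7
15: 3
13: 2
38: 4
2: 0
30: 2
17: 1
6: 0
Sum: 9 + 1 + 7 + 3 + 2 + 4 + 0 + 2 + 1 + 0 = 29
Change: 29 − 26 = +3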